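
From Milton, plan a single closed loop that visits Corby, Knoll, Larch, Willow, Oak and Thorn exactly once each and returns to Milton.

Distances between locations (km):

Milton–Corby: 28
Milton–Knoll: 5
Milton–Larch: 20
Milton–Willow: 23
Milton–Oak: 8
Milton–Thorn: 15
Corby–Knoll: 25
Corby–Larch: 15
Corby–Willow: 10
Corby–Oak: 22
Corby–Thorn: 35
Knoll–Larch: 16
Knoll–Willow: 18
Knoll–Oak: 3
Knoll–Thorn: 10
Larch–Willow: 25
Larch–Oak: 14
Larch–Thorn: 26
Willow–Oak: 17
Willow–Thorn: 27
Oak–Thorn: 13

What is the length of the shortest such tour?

89 km — the shortest possible round trip.

There are 360 distinct closed tours to check (reversals are equivalent).
Milton→Corby→Knoll→Larch→Willow→Oak→Thorn→Milton: 28+25+16+25+17+13+15 = 139
Milton→Corby→Knoll→Larch→Willow→Thorn→Oak→Milton: 28+25+16+25+27+13+8 = 142
Milton→Corby→Knoll→Larch→Oak→Willow→Thorn→Milton: 28+25+16+14+17+27+15 = 142
Milton→Corby→Knoll→Larch→Oak→Thorn→Willow→Milton: 28+25+16+14+13+27+23 = 146
Milton→Corby→Knoll→Larch→Thorn→Willow→Oak→Milton: 28+25+16+26+27+17+8 = 147
Milton→Corby→Knoll→Larch→Thorn→Oak→Willow→Milton: 28+25+16+26+13+17+23 = 148
Milton→Corby→Knoll→Willow→Larch→Oak→Thorn→Milton: 28+25+18+25+14+13+15 = 138
Milton→Corby→Knoll→Willow→Larch→Thorn→Oak→Milton: 28+25+18+25+26+13+8 = 143
… (352 more)
Milton→Knoll→Oak→Larch→Corby→Willow→Thorn→Milton: 5+3+14+15+10+27+15 = 89  ← best
The minimum is 89.
One optimal route: Milton → Knoll → Oak → Larch → Corby → Willow → Thorn → Milton (or its reverse).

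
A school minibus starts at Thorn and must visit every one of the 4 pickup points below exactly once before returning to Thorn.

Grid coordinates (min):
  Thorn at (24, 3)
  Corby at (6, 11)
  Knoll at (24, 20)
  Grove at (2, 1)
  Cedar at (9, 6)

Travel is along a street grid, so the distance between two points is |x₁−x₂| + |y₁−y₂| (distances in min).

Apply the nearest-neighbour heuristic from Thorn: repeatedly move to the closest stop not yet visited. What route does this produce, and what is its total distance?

At Thorn the remaining stops are Knoll 17, Cedar 18, Grove 24, Corby 26; go to Knoll.
At Knoll the remaining stops are Corby 27, Cedar 29, Grove 41; go to Corby.
At Corby the remaining stops are Cedar 8, Grove 14; go to Cedar.
At Cedar the remaining stops are Grove 12; go to Grove.
Return Grove→Thorn: 24.
Total = 17 + 27 + 8 + 12 + 24 = 88.

Nearest-neighbour total = 88 min; route Thorn → Knoll → Corby → Cedar → Grove → Thorn.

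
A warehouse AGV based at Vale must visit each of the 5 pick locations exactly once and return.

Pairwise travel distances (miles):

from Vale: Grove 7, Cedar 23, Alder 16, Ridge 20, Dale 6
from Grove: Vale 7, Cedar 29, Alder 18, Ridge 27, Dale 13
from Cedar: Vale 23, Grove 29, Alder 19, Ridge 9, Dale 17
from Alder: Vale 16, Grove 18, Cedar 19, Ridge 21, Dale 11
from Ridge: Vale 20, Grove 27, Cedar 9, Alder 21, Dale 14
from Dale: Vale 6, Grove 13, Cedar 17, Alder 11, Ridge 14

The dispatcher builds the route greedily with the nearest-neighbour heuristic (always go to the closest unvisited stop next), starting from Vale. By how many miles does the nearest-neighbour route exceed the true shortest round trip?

Excess over optimum: 21 miles.

Vale: Dale=6, Grove=7, Alder=16, Ridge=20, Cedar=23 ⇒ Dale
Dale: Alder=11, Grove=13, Ridge=14, Cedar=17 ⇒ Alder
Alder: Grove=18, Cedar=19, Ridge=21 ⇒ Grove
Grove: Ridge=27, Cedar=29 ⇒ Ridge
Ridge: Cedar=9 ⇒ Cedar
NN route Vale → Dale → Alder → Grove → Ridge → Cedar → Vale costs 94.
Optimal: Vale → Grove → Alder → Cedar → Ridge → Dale → Vale costs 73 (by enumerating all 60 distinct tours).
Excess = 94 − 73 = 21.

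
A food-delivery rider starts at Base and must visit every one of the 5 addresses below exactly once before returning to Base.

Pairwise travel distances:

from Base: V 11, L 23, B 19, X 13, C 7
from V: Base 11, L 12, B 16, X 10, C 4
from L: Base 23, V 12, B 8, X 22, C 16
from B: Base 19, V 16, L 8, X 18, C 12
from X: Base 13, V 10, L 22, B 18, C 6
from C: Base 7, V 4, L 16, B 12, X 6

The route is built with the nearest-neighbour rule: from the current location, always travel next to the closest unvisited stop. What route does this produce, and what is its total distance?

70 along Base → C → V → X → B → L → Base.

From Base: distances to unvisited — C=7, V=11, X=13, B=19, L=23. Nearest is C (7).
From C: distances to unvisited — V=4, X=6, B=12, L=16. Nearest is V (4).
From V: distances to unvisited — X=10, L=12, B=16. Nearest is X (10).
From X: distances to unvisited — B=18, L=22. Nearest is B (18).
From B: distances to unvisited — L=8. Nearest is L (8).
Return L→Base: 23.
Total = 7 + 4 + 10 + 18 + 8 + 23 = 70.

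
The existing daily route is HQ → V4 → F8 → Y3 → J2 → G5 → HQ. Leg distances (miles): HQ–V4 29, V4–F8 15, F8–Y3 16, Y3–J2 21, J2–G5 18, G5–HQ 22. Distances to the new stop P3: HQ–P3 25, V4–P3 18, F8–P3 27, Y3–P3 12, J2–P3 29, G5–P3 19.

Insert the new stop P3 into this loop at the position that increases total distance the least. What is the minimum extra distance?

Insertion cost between consecutive stops i–j is d(i,P3) + d(P3,j) − d(i,j):
  between HQ and V4: 25 + 18 − 29 = 14
  between V4 and F8: 18 + 27 − 15 = 30
  between F8 and Y3: 27 + 12 − 16 = 23
  between Y3 and J2: 12 + 29 − 21 = 20
  between J2 and G5: 29 + 19 − 18 = 30
  between G5 and HQ: 19 + 25 − 22 = 22
Cheapest insertion is between HQ and V4, adding 14.
New total = 121 + 14 = 135.

Minimum extra distance: 14 miles, inserting P3 between HQ and V4.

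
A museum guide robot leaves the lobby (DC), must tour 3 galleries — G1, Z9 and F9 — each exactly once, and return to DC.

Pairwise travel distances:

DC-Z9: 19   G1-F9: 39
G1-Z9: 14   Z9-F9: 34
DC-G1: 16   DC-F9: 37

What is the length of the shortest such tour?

There are 3 distinct closed tours to check (reversals are equivalent).
DC → G1 → Z9 → F9 → DC: 16+14+34+37 = 101
DC → G1 → F9 → Z9 → DC: 16+39+34+19 = 108
DC → Z9 → G1 → F9 → DC: 19+14+39+37 = 109
The minimum is 101.
One optimal route: DC → G1 → Z9 → F9 → DC (or its reverse).

Shortest round trip = 101.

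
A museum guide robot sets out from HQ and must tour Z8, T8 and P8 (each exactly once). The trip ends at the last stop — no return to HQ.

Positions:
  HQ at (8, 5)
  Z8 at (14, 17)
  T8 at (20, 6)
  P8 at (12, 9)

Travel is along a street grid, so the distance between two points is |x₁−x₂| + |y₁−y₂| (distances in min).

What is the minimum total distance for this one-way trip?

There are 3! = 6 possible orderings.
HQ - Z8 - T8 - P8: 18+17+11 = 46
HQ - Z8 - P8 - T8: 18+10+11 = 39
HQ - T8 - Z8 - P8: 13+17+10 = 40
HQ - T8 - P8 - Z8: 13+11+10 = 34
HQ - P8 - Z8 - T8: 8+10+17 = 35
HQ - P8 - T8 - Z8: 8+11+17 = 36
The minimum is 34.
One shortest path: HQ → T8 → P8 → Z8.

Shortest open route: 34 min.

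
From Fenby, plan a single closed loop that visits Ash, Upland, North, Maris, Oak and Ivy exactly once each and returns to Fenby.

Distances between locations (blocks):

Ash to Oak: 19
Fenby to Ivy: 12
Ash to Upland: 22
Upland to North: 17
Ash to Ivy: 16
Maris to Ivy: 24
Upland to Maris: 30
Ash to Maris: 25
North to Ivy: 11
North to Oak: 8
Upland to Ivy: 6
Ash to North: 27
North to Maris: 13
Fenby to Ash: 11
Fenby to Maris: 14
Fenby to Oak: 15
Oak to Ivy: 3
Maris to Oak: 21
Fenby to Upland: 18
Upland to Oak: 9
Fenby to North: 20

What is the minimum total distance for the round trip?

There are 360 distinct closed tours to check (reversals are equivalent).
Fenby→Ash→Upland→North→Maris→Oak→Ivy→Fenby: 11+22+17+13+21+3+12 = 99
Fenby→Ash→Upland→North→Maris→Ivy→Oak→Fenby: 11+22+17+13+24+3+15 = 105
Fenby→Ash→Upland→North→Oak→Maris→Ivy→Fenby: 11+22+17+8+21+24+12 = 115
Fenby→Ash→Upland→North→Oak→Ivy→Maris→Fenby: 11+22+17+8+3+24+14 = 99
Fenby→Ash→Upland→North→Ivy→Maris→Oak→Fenby: 11+22+17+11+24+21+15 = 121
Fenby→Ash→Upland→North→Ivy→Oak→Maris→Fenby: 11+22+17+11+3+21+14 = 99
Fenby→Ash→Upland→Maris→North→Oak→Ivy→Fenby: 11+22+30+13+8+3+12 = 99
Fenby→Ash→Upland→Maris→North→Ivy→Oak→Fenby: 11+22+30+13+11+3+15 = 105
… (352 more)
Fenby→Ash→Upland→Ivy→Oak→North→Maris→Fenby: 11+22+6+3+8+13+14 = 77  ← best
The minimum is 77.
One optimal route: Fenby → Ash → Upland → Ivy → Oak → North → Maris → Fenby (or its reverse).

77 blocks — the shortest possible round trip.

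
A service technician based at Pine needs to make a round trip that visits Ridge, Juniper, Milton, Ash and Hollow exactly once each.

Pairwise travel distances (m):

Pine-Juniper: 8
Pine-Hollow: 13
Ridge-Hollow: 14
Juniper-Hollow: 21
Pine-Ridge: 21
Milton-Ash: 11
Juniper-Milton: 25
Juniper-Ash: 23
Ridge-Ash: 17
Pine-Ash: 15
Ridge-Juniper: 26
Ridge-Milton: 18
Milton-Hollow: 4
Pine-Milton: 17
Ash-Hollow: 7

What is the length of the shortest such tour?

78 m — the shortest possible round trip.

There are 60 distinct closed tours to check (reversals are equivalent).
Pine→Ridge→Juniper→Milton→Ash→Hollow→Pine: 21+26+25+11+7+13 = 103
Pine→Ridge→Juniper→Milton→Hollow→Ash→Pine: 21+26+25+4+7+15 = 98
Pine→Ridge→Juniper→Ash→Milton→Hollow→Pine: 21+26+23+11+4+13 = 98
Pine→Ridge→Juniper→Ash→Hollow→Milton→Pine: 21+26+23+7+4+17 = 98
Pine→Ridge→Juniper→Hollow→Milton→Ash→Pine: 21+26+21+4+11+15 = 98
Pine→Ridge→Juniper→Hollow→Ash→Milton→Pine: 21+26+21+7+11+17 = 103
Pine→Ridge→Milton→Juniper→Ash→Hollow→Pine: 21+18+25+23+7+13 = 107
Pine→Ridge→Milton→Juniper→Hollow→Ash→Pine: 21+18+25+21+7+15 = 107
Pine→Ridge→Milton→Ash→Juniper→Hollow→Pine: 21+18+11+23+21+13 = 107
Pine→Ridge→Milton→Ash→Hollow→Juniper→Pine: 21+18+11+7+21+8 = 86
Pine→Ridge→Milton→Hollow→Juniper→Ash→Pine: 21+18+4+21+23+15 = 102
Pine→Ridge→Milton→Hollow→Ash→Juniper→Pine: 21+18+4+7+23+8 = 81
Pine→Ridge→Ash→Juniper→Milton→Hollow→Pine: 21+17+23+25+4+13 = 103
Pine→Ridge→Ash→Juniper→Hollow→Milton→Pine: 21+17+23+21+4+17 = 103
… (46 more)
Pine→Juniper→Ridge→Milton→Hollow→Ash→Pine: 8+26+18+4+7+15 = 78  ← best
The minimum is 78.
One optimal route: Pine → Juniper → Ridge → Milton → Hollow → Ash → Pine (or its reverse).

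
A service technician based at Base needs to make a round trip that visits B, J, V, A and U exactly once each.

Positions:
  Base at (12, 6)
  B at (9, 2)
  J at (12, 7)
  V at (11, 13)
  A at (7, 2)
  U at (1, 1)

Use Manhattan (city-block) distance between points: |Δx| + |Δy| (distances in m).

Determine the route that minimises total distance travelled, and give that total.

With 5 stops there are 5!/2 = 60 distinct round trips (a route and its reverse cost the same).
Base → B → J → V → A → U → Base: 7+8+7+15+7+16 = 60
Base → B → J → V → U → A → Base: 7+8+7+22+7+9 = 60
Base → B → J → A → V → U → Base: 7+8+10+15+22+16 = 78
Base → B → J → A → U → V → Base: 7+8+10+7+22+8 = 62
Base → B → J → U → V → A → Base: 7+8+17+22+15+9 = 78
Base → B → J → U → A → V → Base: 7+8+17+7+15+8 = 62
Base → B → V → J → A → U → Base: 7+13+7+10+7+16 = 60
Base → B → V → J → U → A → Base: 7+13+7+17+7+9 = 60
Base → B → V → A → J → U → Base: 7+13+15+10+17+16 = 78
Base → B → V → A → U → J → Base: 7+13+15+7+17+1 = 60
Base → B → V → U → J → A → Base: 7+13+22+17+10+9 = 78
Base → B → V → U → A → J → Base: 7+13+22+7+10+1 = 60
Base → B → A → J → V → U → Base: 7+2+10+7+22+16 = 64
Base → B → A → J → U → V → Base: 7+2+10+17+22+8 = 66
… (46 more)
Base → B → A → U → V → J → Base: 7+2+7+22+7+1 = 46  ← best
The minimum is 46.
One optimal route: Base → B → A → U → V → J → Base (or its reverse).

Shortest round trip = 46 m.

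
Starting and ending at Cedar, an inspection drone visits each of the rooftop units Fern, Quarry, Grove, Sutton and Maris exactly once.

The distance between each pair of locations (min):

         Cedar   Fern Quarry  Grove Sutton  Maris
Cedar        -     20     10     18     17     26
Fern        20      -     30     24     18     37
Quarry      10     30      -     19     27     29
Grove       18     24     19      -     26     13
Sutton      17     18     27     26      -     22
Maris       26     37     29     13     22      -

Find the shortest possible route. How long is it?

102 min — the shortest possible round trip.

There are 60 distinct closed tours to check (reversals are equivalent).
Cedar-Fern-Quarry-Grove-Sutton-Maris-Cedar: 20+30+19+26+22+26 = 143
Cedar-Fern-Quarry-Grove-Maris-Sutton-Cedar: 20+30+19+13+22+17 = 121
Cedar-Fern-Quarry-Sutton-Grove-Maris-Cedar: 20+30+27+26+13+26 = 142
Cedar-Fern-Quarry-Sutton-Maris-Grove-Cedar: 20+30+27+22+13+18 = 130
Cedar-Fern-Quarry-Maris-Grove-Sutton-Cedar: 20+30+29+13+26+17 = 135
Cedar-Fern-Quarry-Maris-Sutton-Grove-Cedar: 20+30+29+22+26+18 = 145
Cedar-Fern-Grove-Quarry-Sutton-Maris-Cedar: 20+24+19+27+22+26 = 138
Cedar-Fern-Grove-Quarry-Maris-Sutton-Cedar: 20+24+19+29+22+17 = 131
Cedar-Fern-Grove-Sutton-Quarry-Maris-Cedar: 20+24+26+27+29+26 = 152
Cedar-Fern-Grove-Sutton-Maris-Quarry-Cedar: 20+24+26+22+29+10 = 131
Cedar-Fern-Grove-Maris-Quarry-Sutton-Cedar: 20+24+13+29+27+17 = 130
Cedar-Fern-Grove-Maris-Sutton-Quarry-Cedar: 20+24+13+22+27+10 = 116
Cedar-Fern-Sutton-Quarry-Grove-Maris-Cedar: 20+18+27+19+13+26 = 123
Cedar-Fern-Sutton-Quarry-Maris-Grove-Cedar: 20+18+27+29+13+18 = 125
… (46 more)
Cedar-Fern-Sutton-Maris-Grove-Quarry-Cedar: 20+18+22+13+19+10 = 102  ← best
The minimum is 102.
One optimal route: Cedar → Fern → Sutton → Maris → Grove → Quarry → Cedar (or its reverse).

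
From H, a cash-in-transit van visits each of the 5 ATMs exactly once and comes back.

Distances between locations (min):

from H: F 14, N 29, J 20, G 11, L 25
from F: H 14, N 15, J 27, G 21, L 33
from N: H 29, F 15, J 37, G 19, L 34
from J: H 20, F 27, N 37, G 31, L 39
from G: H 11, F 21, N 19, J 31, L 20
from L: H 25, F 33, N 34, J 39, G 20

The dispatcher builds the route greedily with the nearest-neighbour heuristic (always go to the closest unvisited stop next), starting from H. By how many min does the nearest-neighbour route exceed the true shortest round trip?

The nearest-neighbour route is 10 min longer than optimal.

From H: G=11, F=14, J=20, L=25, N=29 → choose G (11).
From G: N=19, L=20, F=21, J=31 → choose N (19).
From N: F=15, L=34, J=37 → choose F (15).
From F: J=27, L=33 → choose J (27).
From J: L=39 → choose L (39).
NN route H → G → N → F → J → L → H costs 136.
Optimal: H → J → F → N → G → L → H costs 126 (by enumerating all 60 distinct tours).
Excess = 136 − 126 = 10.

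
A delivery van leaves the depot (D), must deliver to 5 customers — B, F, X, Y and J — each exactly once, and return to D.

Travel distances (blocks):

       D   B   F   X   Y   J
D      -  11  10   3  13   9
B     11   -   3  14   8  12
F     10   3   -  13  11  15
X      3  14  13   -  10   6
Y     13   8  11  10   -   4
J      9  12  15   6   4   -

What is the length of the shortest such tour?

There are 60 distinct closed tours to check (reversals are equivalent).
D-B-F-X-Y-J-D: 11+3+13+10+4+9 = 50
D-B-F-X-J-Y-D: 11+3+13+6+4+13 = 50
D-B-F-Y-X-J-D: 11+3+11+10+6+9 = 50
D-B-F-Y-J-X-D: 11+3+11+4+6+3 = 38
D-B-F-J-X-Y-D: 11+3+15+6+10+13 = 58
D-B-F-J-Y-X-D: 11+3+15+4+10+3 = 46
D-B-X-F-Y-J-D: 11+14+13+11+4+9 = 62
D-B-X-F-J-Y-D: 11+14+13+15+4+13 = 70
D-B-X-Y-F-J-D: 11+14+10+11+15+9 = 70
D-B-X-Y-J-F-D: 11+14+10+4+15+10 = 64
D-B-X-J-F-Y-D: 11+14+6+15+11+13 = 70
D-B-X-J-Y-F-D: 11+14+6+4+11+10 = 56
D-B-Y-F-X-J-D: 11+8+11+13+6+9 = 58
D-B-Y-F-J-X-D: 11+8+11+15+6+3 = 54
… (46 more)
D-F-B-Y-J-X-D: 10+3+8+4+6+3 = 34  ← best
The minimum is 34.
One optimal route: D → F → B → Y → J → X → D (or its reverse).

Shortest round trip = 34 blocks.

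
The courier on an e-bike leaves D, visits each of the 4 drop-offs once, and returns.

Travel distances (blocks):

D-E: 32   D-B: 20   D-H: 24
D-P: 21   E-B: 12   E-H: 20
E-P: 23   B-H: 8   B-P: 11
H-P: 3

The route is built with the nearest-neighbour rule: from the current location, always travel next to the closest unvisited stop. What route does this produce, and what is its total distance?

Total distance 86 blocks via the nearest-neighbour route D → B → H → P → E → D.

At D the remaining stops are B 20, P 21, H 24, E 32; go to B.
At B the remaining stops are H 8, P 11, E 12; go to H.
At H the remaining stops are P 3, E 20; go to P.
At P the remaining stops are E 23; go to E.
Return E→D: 32.
Total = 20 + 8 + 3 + 23 + 32 = 86.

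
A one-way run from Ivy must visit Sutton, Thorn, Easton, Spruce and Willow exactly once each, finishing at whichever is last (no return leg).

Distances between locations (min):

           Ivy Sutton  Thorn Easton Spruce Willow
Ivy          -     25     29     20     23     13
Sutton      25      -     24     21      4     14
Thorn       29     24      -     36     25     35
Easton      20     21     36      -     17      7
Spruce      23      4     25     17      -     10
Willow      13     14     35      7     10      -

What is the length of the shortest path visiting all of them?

There are 5! = 120 possible orderings.
Ivy - Sutton - Thorn - Easton - Spruce - Willow: 25+24+36+17+10 = 112
Ivy - Sutton - Thorn - Easton - Willow - Spruce: 25+24+36+7+10 = 102
Ivy - Sutton - Thorn - Spruce - Easton - Willow: 25+24+25+17+7 = 98
Ivy - Sutton - Thorn - Spruce - Willow - Easton: 25+24+25+10+7 = 91
Ivy - Sutton - Thorn - Willow - Easton - Spruce: 25+24+35+7+17 = 108
Ivy - Sutton - Thorn - Willow - Spruce - Easton: 25+24+35+10+17 = 111
Ivy - Sutton - Easton - Thorn - Spruce - Willow: 25+21+36+25+10 = 117
Ivy - Sutton - Easton - Thorn - Willow - Spruce: 25+21+36+35+10 = 127
Ivy - Sutton - Easton - Spruce - Thorn - Willow: 25+21+17+25+35 = 123
Ivy - Sutton - Easton - Spruce - Willow - Thorn: 25+21+17+10+35 = 108
Ivy - Sutton - Easton - Willow - Thorn - Spruce: 25+21+7+35+25 = 113
Ivy - Sutton - Easton - Willow - Spruce - Thorn: 25+21+7+10+25 = 88
Ivy - Sutton - Spruce - Thorn - Easton - Willow: 25+4+25+36+7 = 97
Ivy - Sutton - Spruce - Thorn - Willow - Easton: 25+4+25+35+7 = 96
… (106 more)
Ivy - Easton - Willow - Spruce - Sutton - Thorn: 20+7+10+4+24 = 65  ← best
The minimum is 65.
One shortest path: Ivy → Easton → Willow → Spruce → Sutton → Thorn.

Minimum one-way distance = 65 min.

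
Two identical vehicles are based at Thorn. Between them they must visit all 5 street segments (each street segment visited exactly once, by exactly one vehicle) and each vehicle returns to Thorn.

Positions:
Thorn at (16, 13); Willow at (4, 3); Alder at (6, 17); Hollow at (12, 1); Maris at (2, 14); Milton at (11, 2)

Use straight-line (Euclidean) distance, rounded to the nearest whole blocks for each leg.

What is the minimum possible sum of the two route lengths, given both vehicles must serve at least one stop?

Try each way of splitting the stops between the two vehicles (each non-empty) and, for each split, find the best tour for each vehicle:
  {Willow} + {Alder, Hollow, Maris, Milton}: 32 + 45 = 77
  {Alder} + {Willow, Hollow, Maris, Milton}: 22 + 46 = 68
  {Willow, Alder} + {Hollow, Maris, Milton}: 41 + 43 = 84
  {Hollow} + {Willow, Alder, Maris, Milton}: 26 + 46 = 72
  {Willow, Hollow} + {Alder, Maris, Milton}: 37 + 43 = 80
  {Alder, Hollow} + {Willow, Maris, Milton}: 41 + 44 = 85
  … (15 splits in total)
  {Alder, Maris} + {Willow, Hollow, Milton}: 30 + 37 = 67  ← best
Best: vehicle 1 Thorn → Alder → Maris → Thorn = 30; vehicle 2 Thorn → Willow → Hollow → Milton → Thorn = 37; combined 67.

67 blocks — the smallest possible combined total.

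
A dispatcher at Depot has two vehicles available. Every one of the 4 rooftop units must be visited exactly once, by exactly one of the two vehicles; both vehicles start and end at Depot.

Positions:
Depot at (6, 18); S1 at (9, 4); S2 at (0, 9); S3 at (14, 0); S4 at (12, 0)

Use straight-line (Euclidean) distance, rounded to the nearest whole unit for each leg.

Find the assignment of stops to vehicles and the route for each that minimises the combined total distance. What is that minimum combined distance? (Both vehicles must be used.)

Minimum combined distance: 63.

Check every non-empty split of the stops between the two vehicles; for each half take its own optimal tour:
  {S1} + {S2, S3, S4}: 28 + 48 = 76
  {S2} + {S1, S3, S4}: 22 + 41 = 63
  {S1, S2} + {S3, S4}: 35 + 41 = 76
  {S3} + {S1, S2, S4}: 40 + 45 = 85
  {S1, S3} + {S2, S4}: 40 + 45 = 85
  {S2, S3} + {S1, S4}: 48 + 38 = 86
  … (7 splits in total)
Best: vehicle 1 Depot → S2 → Depot = 22; vehicle 2 Depot → S1 → S3 → S4 → Depot = 41; combined 63.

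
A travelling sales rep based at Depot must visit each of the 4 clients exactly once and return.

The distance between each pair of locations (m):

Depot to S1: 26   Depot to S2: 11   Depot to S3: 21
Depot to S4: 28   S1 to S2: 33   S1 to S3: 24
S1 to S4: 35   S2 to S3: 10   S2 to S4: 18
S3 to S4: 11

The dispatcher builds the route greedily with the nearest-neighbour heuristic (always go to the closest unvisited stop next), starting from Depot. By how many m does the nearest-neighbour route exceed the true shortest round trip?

Depot: S2=11, S3=21, S1=26, S4=28 ⇒ S2
S2: S3=10, S4=18, S1=33 ⇒ S3
S3: S4=11, S1=24 ⇒ S4
S4: S1=35 ⇒ S1
NN route Depot → S2 → S3 → S4 → S1 → Depot costs 93.
Optimal: Depot → S1 → S3 → S4 → S2 → Depot costs 90 (by enumerating all 12 distinct tours).
Excess = 93 − 90 = 3.

Excess over optimum: 3 m.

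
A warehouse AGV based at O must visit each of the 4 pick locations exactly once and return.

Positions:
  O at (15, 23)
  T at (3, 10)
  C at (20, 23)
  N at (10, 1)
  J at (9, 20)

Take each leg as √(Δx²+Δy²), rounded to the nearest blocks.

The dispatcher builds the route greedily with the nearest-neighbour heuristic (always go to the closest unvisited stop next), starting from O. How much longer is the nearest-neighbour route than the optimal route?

3 blocks longer than the optimal tour.

From O: C=5, J=7, T=18, N=23 → choose C (5).
From C: J=11, T=21, N=24 → choose J (11).
From J: T=12, N=19 → choose T (12).
From T: N=11 → choose N (11).
NN route O → C → J → T → N → O costs 62.
Optimal: O → C → N → T → J → O costs 59 (by enumerating all 12 distinct tours).
Excess = 62 − 59 = 3.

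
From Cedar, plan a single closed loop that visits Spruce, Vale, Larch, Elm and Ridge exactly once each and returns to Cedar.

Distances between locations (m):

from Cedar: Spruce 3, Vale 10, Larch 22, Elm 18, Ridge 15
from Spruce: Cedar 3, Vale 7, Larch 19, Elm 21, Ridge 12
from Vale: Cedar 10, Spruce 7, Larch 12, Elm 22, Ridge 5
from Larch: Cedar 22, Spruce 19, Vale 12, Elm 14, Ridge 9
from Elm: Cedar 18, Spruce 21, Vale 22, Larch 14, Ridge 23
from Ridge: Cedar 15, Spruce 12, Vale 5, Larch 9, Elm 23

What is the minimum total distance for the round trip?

56 m — the shortest possible round trip.

Cedar-Spruce-Vale-Larch-Elm-Ridge-Cedar: 3+7+12+14+23+15 = 74
Cedar-Spruce-Vale-Larch-Ridge-Elm-Cedar: 3+7+12+9+23+18 = 72
Cedar-Spruce-Vale-Elm-Larch-Ridge-Cedar: 3+7+22+14+9+15 = 70
Cedar-Spruce-Vale-Elm-Ridge-Larch-Cedar: 3+7+22+23+9+22 = 86
Cedar-Spruce-Vale-Ridge-Larch-Elm-Cedar: 3+7+5+9+14+18 = 56
Cedar-Spruce-Vale-Ridge-Elm-Larch-Cedar: 3+7+5+23+14+22 = 74
Cedar-Spruce-Larch-Vale-Elm-Ridge-Cedar: 3+19+12+22+23+15 = 94
Cedar-Spruce-Larch-Vale-Ridge-Elm-Cedar: 3+19+12+5+23+18 = 80
Cedar-Spruce-Larch-Elm-Vale-Ridge-Cedar: 3+19+14+22+5+15 = 78
Cedar-Spruce-Larch-Elm-Ridge-Vale-Cedar: 3+19+14+23+5+10 = 74
Cedar-Spruce-Larch-Ridge-Vale-Elm-Cedar: 3+19+9+5+22+18 = 76
Cedar-Spruce-Larch-Ridge-Elm-Vale-Cedar: 3+19+9+23+22+10 = 86
Cedar-Spruce-Elm-Vale-Larch-Ridge-Cedar: 3+21+22+12+9+15 = 82
Cedar-Spruce-Elm-Vale-Ridge-Larch-Cedar: 3+21+22+5+9+22 = 82
… (46 more)
The minimum is 56.
One optimal route: Cedar → Spruce → Vale → Ridge → Larch → Elm → Cedar (or its reverse).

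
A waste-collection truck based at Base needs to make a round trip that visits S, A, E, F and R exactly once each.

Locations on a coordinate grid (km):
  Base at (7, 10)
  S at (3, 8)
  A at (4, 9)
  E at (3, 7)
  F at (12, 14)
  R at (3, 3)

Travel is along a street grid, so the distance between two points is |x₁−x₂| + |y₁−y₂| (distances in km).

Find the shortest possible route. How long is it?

With 5 stops there are 5!/2 = 60 distinct round trips (a route and its reverse cost the same).
Base-S-A-E-F-R-Base: 6+2+3+16+20+11 = 58
Base-S-A-E-R-F-Base: 6+2+3+4+20+9 = 44
Base-S-A-F-E-R-Base: 6+2+13+16+4+11 = 52
Base-S-A-F-R-E-Base: 6+2+13+20+4+7 = 52
Base-S-A-R-E-F-Base: 6+2+7+4+16+9 = 44
Base-S-A-R-F-E-Base: 6+2+7+20+16+7 = 58
Base-S-E-A-F-R-Base: 6+1+3+13+20+11 = 54
Base-S-E-A-R-F-Base: 6+1+3+7+20+9 = 46
Base-S-E-F-A-R-Base: 6+1+16+13+7+11 = 54
Base-S-E-F-R-A-Base: 6+1+16+20+7+4 = 54
Base-S-E-R-A-F-Base: 6+1+4+7+13+9 = 40
Base-S-E-R-F-A-Base: 6+1+4+20+13+4 = 48
Base-S-F-A-E-R-Base: 6+15+13+3+4+11 = 52
Base-S-F-A-R-E-Base: 6+15+13+7+4+7 = 52
… (46 more)
The minimum is 40.
One optimal route: Base → S → E → R → A → F → Base (or its reverse).

40 km — the shortest possible round trip.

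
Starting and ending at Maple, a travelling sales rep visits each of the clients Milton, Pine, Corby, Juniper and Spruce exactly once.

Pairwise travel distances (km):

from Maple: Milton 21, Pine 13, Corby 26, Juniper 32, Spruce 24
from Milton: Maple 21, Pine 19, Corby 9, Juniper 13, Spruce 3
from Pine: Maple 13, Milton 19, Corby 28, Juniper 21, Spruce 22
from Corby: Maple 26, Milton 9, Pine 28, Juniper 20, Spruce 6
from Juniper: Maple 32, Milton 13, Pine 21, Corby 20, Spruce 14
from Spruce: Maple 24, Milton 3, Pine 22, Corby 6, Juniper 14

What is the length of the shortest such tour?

82 km — the shortest possible round trip.

Maple-Milton-Pine-Corby-Juniper-Spruce-Maple: 21+19+28+20+14+24 = 126
Maple-Milton-Pine-Corby-Spruce-Juniper-Maple: 21+19+28+6+14+32 = 120
Maple-Milton-Pine-Juniper-Corby-Spruce-Maple: 21+19+21+20+6+24 = 111
Maple-Milton-Pine-Juniper-Spruce-Corby-Maple: 21+19+21+14+6+26 = 107
Maple-Milton-Pine-Spruce-Corby-Juniper-Maple: 21+19+22+6+20+32 = 120
Maple-Milton-Pine-Spruce-Juniper-Corby-Maple: 21+19+22+14+20+26 = 122
Maple-Milton-Corby-Pine-Juniper-Spruce-Maple: 21+9+28+21+14+24 = 117
Maple-Milton-Corby-Pine-Spruce-Juniper-Maple: 21+9+28+22+14+32 = 126
Maple-Milton-Corby-Juniper-Pine-Spruce-Maple: 21+9+20+21+22+24 = 117
Maple-Milton-Corby-Juniper-Spruce-Pine-Maple: 21+9+20+14+22+13 = 99
Maple-Milton-Corby-Spruce-Pine-Juniper-Maple: 21+9+6+22+21+32 = 111
Maple-Milton-Corby-Spruce-Juniper-Pine-Maple: 21+9+6+14+21+13 = 84
Maple-Milton-Juniper-Pine-Corby-Spruce-Maple: 21+13+21+28+6+24 = 113
Maple-Milton-Juniper-Pine-Spruce-Corby-Maple: 21+13+21+22+6+26 = 109
… (46 more)
Maple-Pine-Juniper-Milton-Spruce-Corby-Maple: 13+21+13+3+6+26 = 82  ← best
The minimum is 82.
One optimal route: Maple → Pine → Juniper → Milton → Spruce → Corby → Maple (or its reverse).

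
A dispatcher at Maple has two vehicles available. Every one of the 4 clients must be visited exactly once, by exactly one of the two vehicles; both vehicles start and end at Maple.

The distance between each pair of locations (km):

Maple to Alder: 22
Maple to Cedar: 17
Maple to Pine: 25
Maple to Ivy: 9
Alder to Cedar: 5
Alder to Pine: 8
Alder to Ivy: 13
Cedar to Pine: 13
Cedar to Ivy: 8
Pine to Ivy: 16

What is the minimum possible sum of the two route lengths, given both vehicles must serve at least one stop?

Minimum combined distance: 73 km.

There are 2^3 − 1 = 7 ways to divide the 4 stops into two non-empty groups. For each, the best each vehicle can do is its own shortest tour through its group:
  {Alder} + {Cedar, Pine, Ivy}: 44 + 55 = 99
  {Cedar} + {Alder, Pine, Ivy}: 34 + 55 = 89
  {Alder, Cedar} + {Pine, Ivy}: 44 + 50 = 94
  {Pine} + {Alder, Cedar, Ivy}: 50 + 44 = 94
  {Alder, Pine} + {Cedar, Ivy}: 55 + 34 = 89
  {Cedar, Pine} + {Alder, Ivy}: 55 + 44 = 99
  … (7 splits in total)
  {Alder, Cedar, Pine} + {Ivy}: 55 + 18 = 73  ← best
Best: vehicle 1 Maple → Cedar → Alder → Pine → Maple = 55; vehicle 2 Maple → Ivy → Maple = 18; combined 73.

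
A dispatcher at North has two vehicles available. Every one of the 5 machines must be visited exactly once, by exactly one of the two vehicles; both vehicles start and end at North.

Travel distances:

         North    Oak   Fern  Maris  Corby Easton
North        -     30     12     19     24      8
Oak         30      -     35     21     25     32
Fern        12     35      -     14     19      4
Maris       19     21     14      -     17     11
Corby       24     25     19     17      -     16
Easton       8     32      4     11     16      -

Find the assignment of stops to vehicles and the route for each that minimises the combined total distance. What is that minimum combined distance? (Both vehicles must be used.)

Check every non-empty split of the stops between the two vehicles; for each half take its own optimal tour:
  {Oak} + {Fern, Maris, Corby, Easton}: 60 + 67 = 127
  {Fern} + {Oak, Maris, Corby, Easton}: 24 + 89 = 113
  {Oak, Fern} + {Maris, Corby, Easton}: 77 + 60 = 137
  {Maris} + {Oak, Fern, Corby, Easton}: 38 + 86 = 124
  {Oak, Maris} + {Fern, Corby, Easton}: 70 + 55 = 125
  {Fern, Maris} + {Oak, Corby, Easton}: 45 + 79 = 124
  … (15 splits in total)
  {Oak, Fern, Maris, Corby} + {Easton}: 96 + 16 = 112  ← best
Best: vehicle 1 North → Fern → Maris → Oak → Corby → North = 96; vehicle 2 North → Easton → North = 16; combined 112.

Minimum combined distance: 112.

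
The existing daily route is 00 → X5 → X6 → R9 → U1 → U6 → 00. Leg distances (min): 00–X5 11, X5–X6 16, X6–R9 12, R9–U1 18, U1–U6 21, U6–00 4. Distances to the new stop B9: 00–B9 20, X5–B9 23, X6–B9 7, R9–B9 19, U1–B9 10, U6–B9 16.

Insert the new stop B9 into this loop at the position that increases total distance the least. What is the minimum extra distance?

Insertion cost between consecutive stops i–j is d(i,B9) + d(B9,j) − d(i,j):
  between 00 and X5: 20 + 23 − 11 = 32
  between X5 and X6: 23 + 7 − 16 = 14
  between X6 and R9: 7 + 19 − 12 = 14
  between R9 and U1: 19 + 10 − 18 = 11
  between U1 and U6: 10 + 16 − 21 = 5
  between U6 and 00: 16 + 20 − 4 = 32
Cheapest insertion is between U1 and U6, adding 5.
New total = 82 + 5 = 87.

+5 min — insert B9 between U1 and U6.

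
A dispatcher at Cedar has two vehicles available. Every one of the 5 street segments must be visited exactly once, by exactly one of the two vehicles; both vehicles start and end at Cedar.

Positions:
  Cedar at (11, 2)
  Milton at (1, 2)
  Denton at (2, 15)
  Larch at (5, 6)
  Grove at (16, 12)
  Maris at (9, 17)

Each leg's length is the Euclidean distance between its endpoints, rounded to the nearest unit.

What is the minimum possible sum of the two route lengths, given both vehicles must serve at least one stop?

Check every non-empty split of the stops between the two vehicles; for each half take its own optimal tour:
  {Milton} + {Denton, Larch, Grove, Maris}: 20 + 43 = 63
  {Denton} + {Milton, Larch, Grove, Maris}: 32 + 48 = 80
  {Milton, Denton} + {Larch, Grove, Maris}: 39 + 39 = 78
  {Larch} + {Milton, Denton, Grove, Maris}: 14 + 50 = 64
  {Milton, Larch} + {Denton, Grove, Maris}: 23 + 43 = 66
  {Denton, Larch} + {Milton, Grove, Maris}: 32 + 47 = 79
  … (15 splits in total)
Best: vehicle 1 Cedar → Milton → Cedar = 20; vehicle 2 Cedar → Larch → Denton → Maris → Grove → Cedar = 43; combined 63.

63 — the smallest possible combined total.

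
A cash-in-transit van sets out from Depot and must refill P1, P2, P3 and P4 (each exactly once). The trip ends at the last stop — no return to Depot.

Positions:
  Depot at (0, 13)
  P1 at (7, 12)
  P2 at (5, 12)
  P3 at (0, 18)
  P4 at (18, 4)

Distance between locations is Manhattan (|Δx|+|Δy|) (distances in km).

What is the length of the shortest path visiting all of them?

Minimum one-way distance = 37 km.

There are 4! = 24 possible orderings.
Depot→P1→P2→P3→P4: 8+2+11+32 = 53
Depot→P1→P2→P4→P3: 8+2+21+32 = 63
Depot→P1→P3→P2→P4: 8+13+11+21 = 53
Depot→P1→P3→P4→P2: 8+13+32+21 = 74
Depot→P1→P4→P2→P3: 8+19+21+11 = 59
Depot→P1→P4→P3→P2: 8+19+32+11 = 70
Depot→P2→P1→P3→P4: 6+2+13+32 = 53
Depot→P2→P1→P4→P3: 6+2+19+32 = 59
Depot→P2→P3→P1→P4: 6+11+13+19 = 49
Depot→P2→P3→P4→P1: 6+11+32+19 = 68
Depot→P2→P4→P1→P3: 6+21+19+13 = 59
Depot→P2→P4→P3→P1: 6+21+32+13 = 72
Depot→P3→P1→P2→P4: 5+13+2+21 = 41
Depot→P3→P1→P4→P2: 5+13+19+21 = 58
… (10 more)
Depot→P3→P2→P1→P4: 5+11+2+19 = 37  ← best
The minimum is 37.
One shortest path: Depot → P3 → P2 → P1 → P4.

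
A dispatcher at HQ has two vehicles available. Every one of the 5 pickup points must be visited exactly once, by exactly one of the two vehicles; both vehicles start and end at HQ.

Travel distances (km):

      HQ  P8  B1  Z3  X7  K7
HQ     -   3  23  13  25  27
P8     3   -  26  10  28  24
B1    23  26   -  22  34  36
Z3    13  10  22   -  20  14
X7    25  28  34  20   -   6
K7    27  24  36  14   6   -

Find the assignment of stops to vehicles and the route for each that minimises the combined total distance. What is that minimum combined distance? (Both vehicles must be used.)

96 km — the smallest possible combined total.

Try each way of splitting the stops between the two vehicles (each non-empty) and, for each split, find the best tour for each vehicle:
  {P8} + {B1, Z3, X7, K7}: 6 + 90 = 96
  {B1} + {P8, Z3, X7, K7}: 46 + 58 = 104
  {P8, B1} + {Z3, X7, K7}: 52 + 58 = 110
  {Z3} + {P8, B1, X7, K7}: 26 + 90 = 116
  {P8, Z3} + {B1, X7, K7}: 26 + 90 = 116
  {B1, Z3} + {P8, X7, K7}: 58 + 58 = 116
  … (15 splits in total)
Best: vehicle 1 HQ → P8 → HQ = 6; vehicle 2 HQ → B1 → Z3 → K7 → X7 → HQ = 90; combined 96.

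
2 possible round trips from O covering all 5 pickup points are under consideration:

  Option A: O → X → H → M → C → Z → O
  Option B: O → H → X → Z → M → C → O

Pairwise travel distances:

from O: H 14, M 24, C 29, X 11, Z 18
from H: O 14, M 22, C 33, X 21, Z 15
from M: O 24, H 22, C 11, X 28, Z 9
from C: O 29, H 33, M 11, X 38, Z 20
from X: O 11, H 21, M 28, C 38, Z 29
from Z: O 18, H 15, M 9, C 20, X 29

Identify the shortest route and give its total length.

Option A: 11 + 21 + 22 + 11 + 20 + 18 = 103
Option B: 14 + 21 + 29 + 9 + 11 + 29 = 113

103 — Option A is the shortest.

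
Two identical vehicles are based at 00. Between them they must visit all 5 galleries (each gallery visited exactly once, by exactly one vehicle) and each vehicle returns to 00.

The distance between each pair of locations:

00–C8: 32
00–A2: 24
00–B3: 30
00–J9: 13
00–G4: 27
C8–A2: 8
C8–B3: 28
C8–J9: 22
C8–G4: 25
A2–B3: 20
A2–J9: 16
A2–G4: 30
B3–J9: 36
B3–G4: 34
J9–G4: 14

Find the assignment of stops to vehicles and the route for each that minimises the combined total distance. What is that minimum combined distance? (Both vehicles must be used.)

There are 2^4 − 1 = 15 ways to divide the 5 stops into two non-empty groups. For each, the best each vehicle can do is its own shortest tour through its group:
  {C8} + {A2, B3, J9, G4}: 64 + 105 = 169
  {A2} + {C8, B3, J9, G4}: 48 + 110 = 158
  {C8, A2} + {B3, J9, G4}: 64 + 91 = 155
  {B3} + {C8, A2, J9, G4}: 60 + 84 = 144
  {C8, B3} + {A2, J9, G4}: 90 + 81 = 171
  {A2, B3} + {C8, J9, G4}: 74 + 84 = 158
  … (15 splits in total)
  {J9} + {C8, A2, B3, G4}: 26 + 110 = 136  ← best
Best: vehicle 1 00 → J9 → 00 = 26; vehicle 2 00 → B3 → A2 → C8 → G4 → 00 = 110; combined 136.

136 — the smallest possible combined total.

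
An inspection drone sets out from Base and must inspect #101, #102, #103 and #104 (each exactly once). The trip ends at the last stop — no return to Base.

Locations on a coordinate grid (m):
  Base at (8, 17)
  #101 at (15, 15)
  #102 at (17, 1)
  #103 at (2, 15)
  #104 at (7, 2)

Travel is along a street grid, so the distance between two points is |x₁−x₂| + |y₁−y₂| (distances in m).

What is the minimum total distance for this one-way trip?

There are 4! = 24 possible orderings.
Base → #101 → #102 → #103 → #104: 9+16+29+18 = 72
Base → #101 → #102 → #104 → #103: 9+16+11+18 = 54
Base → #101 → #103 → #102 → #104: 9+13+29+11 = 62
Base → #101 → #103 → #104 → #102: 9+13+18+11 = 51
Base → #101 → #104 → #102 → #103: 9+21+11+29 = 70
Base → #101 → #104 → #103 → #102: 9+21+18+29 = 77
Base → #102 → #101 → #103 → #104: 25+16+13+18 = 72
Base → #102 → #101 → #104 → #103: 25+16+21+18 = 80
Base → #102 → #103 → #101 → #104: 25+29+13+21 = 88
Base → #102 → #103 → #104 → #101: 25+29+18+21 = 93
Base → #102 → #104 → #101 → #103: 25+11+21+13 = 70
Base → #102 → #104 → #103 → #101: 25+11+18+13 = 67
Base → #103 → #101 → #102 → #104: 8+13+16+11 = 48
Base → #103 → #101 → #104 → #102: 8+13+21+11 = 53
… (10 more)
The minimum is 48.
One shortest path: Base → #103 → #101 → #102 → #104.

Minimum one-way distance = 48 m.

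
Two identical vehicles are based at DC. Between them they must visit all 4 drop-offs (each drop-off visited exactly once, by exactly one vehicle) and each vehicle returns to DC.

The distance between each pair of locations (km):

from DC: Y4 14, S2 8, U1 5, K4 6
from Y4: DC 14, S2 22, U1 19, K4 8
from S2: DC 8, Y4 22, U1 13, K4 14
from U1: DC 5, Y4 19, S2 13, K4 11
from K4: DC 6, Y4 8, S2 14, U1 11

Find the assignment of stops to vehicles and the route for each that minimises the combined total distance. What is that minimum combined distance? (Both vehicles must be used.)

Try each way of splitting the stops between the two vehicles (each non-empty) and, for each split, find the best tour for each vehicle:
  {Y4} + {S2, U1, K4}: 28 + 38 = 66
  {S2} + {Y4, U1, K4}: 16 + 38 = 54
  {Y4, S2} + {U1, K4}: 44 + 22 = 66
  {U1} + {Y4, S2, K4}: 10 + 44 = 54
  {Y4, U1} + {S2, K4}: 38 + 28 = 66
  {S2, U1} + {Y4, K4}: 26 + 28 = 54
  … (7 splits in total)
Best: vehicle 1 DC → S2 → DC = 16; vehicle 2 DC → Y4 → K4 → U1 → DC = 38; combined 54.

Minimum combined distance: 54 km.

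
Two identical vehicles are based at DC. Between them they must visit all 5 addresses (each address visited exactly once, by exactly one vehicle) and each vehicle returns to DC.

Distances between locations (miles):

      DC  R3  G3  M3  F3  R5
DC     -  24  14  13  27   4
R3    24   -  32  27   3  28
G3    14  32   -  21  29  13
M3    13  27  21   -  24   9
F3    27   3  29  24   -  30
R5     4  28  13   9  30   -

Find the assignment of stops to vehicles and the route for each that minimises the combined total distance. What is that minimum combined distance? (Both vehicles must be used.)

Try each way of splitting the stops between the two vehicles (each non-empty) and, for each split, find the best tour for each vehicle:
  {R3} + {G3, M3, F3, R5}: 48 + 80 = 128
  {G3} + {R3, M3, F3, R5}: 28 + 64 = 92
  {R3, G3} + {M3, F3, R5}: 70 + 64 = 134
  {M3} + {R3, G3, F3, R5}: 26 + 73 = 99
  {R3, M3} + {G3, F3, R5}: 64 + 73 = 137
  {G3, M3} + {R3, F3, R5}: 48 + 61 = 109
  … (15 splits in total)
Best: vehicle 1 DC → G3 → DC = 28; vehicle 2 DC → R3 → F3 → M3 → R5 → DC = 64; combined 92.

Minimum combined distance: 92 miles.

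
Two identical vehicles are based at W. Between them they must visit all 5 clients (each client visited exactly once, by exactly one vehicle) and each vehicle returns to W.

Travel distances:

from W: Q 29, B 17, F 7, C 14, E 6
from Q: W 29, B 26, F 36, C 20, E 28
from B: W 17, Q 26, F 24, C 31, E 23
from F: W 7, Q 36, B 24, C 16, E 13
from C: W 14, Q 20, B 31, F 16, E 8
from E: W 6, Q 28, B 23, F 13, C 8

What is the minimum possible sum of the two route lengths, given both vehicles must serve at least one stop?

Minimum combined distance: 91.

Check every non-empty split of the stops between the two vehicles; for each half take its own optimal tour:
  {Q} + {B, F, C, E}: 58 + 71 = 129
  {B} + {Q, F, C, E}: 34 + 77 = 111
  {Q, B} + {F, C, E}: 72 + 37 = 109
  {F} + {Q, B, C, E}: 14 + 77 = 91
  {Q, F} + {B, C, E}: 72 + 62 = 134
  {B, F} + {Q, C, E}: 48 + 63 = 111
  … (15 splits in total)
Best: vehicle 1 W → F → W = 14; vehicle 2 W → B → Q → C → E → W = 77; combined 91.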